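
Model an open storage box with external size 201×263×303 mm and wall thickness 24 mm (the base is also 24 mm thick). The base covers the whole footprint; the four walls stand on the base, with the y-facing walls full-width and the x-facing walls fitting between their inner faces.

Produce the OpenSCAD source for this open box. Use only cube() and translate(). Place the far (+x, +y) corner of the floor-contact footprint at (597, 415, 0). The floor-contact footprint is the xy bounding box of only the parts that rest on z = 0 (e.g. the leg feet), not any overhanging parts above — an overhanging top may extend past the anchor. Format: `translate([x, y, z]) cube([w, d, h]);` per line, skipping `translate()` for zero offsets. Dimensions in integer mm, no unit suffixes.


translate([396, 152, 0]) cube([201, 263, 24]);
translate([396, 152, 24]) cube([201, 24, 279]);
translate([396, 391, 24]) cube([201, 24, 279]);
translate([396, 176, 24]) cube([24, 215, 279]);
translate([573, 176, 24]) cube([24, 215, 279]);


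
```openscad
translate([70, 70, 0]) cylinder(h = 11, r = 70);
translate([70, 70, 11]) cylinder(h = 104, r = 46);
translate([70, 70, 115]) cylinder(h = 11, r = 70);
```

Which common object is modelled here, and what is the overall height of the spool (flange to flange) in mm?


A spool. The overall height is 126 mm.

Three coaxial cylinders, large–small–large — a spool. Two 11 mm flanges and a 104 mm core give 11 + 104 + 11 = 126 mm.


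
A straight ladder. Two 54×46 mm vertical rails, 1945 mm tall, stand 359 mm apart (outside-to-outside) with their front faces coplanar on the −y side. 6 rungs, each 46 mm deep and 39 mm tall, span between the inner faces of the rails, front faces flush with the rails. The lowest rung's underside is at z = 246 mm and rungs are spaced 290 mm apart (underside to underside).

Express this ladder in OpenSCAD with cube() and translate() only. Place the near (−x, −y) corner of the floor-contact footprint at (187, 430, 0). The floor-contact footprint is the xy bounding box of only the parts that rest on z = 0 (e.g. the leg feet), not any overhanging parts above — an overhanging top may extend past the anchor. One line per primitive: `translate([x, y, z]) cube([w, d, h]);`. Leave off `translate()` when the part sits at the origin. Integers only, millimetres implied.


translate([187, 430, 0]) cube([54, 46, 1945]);
translate([492, 430, 0]) cube([54, 46, 1945]);
translate([241, 430, 246]) cube([251, 46, 39]);
translate([241, 430, 536]) cube([251, 46, 39]);
translate([241, 430, 826]) cube([251, 46, 39]);
translate([241, 430, 1116]) cube([251, 46, 39]);
translate([241, 430, 1406]) cube([251, 46, 39]);
translate([241, 430, 1696]) cube([251, 46, 39]);


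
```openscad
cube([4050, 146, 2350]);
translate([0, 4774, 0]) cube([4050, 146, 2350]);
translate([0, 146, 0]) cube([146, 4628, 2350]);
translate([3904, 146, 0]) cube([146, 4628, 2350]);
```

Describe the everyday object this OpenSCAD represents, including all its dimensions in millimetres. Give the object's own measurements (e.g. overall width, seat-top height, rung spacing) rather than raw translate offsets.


The wall frame of a small rectangular building: four walls, each 2350 mm tall and 146 mm thick, enclosing a footprint 4050 mm (x) by 4920 mm (y) outside-to-outside, with no floor or roof. The front and back walls (the −y and +y sides) span the full width; the two side walls fit between them.


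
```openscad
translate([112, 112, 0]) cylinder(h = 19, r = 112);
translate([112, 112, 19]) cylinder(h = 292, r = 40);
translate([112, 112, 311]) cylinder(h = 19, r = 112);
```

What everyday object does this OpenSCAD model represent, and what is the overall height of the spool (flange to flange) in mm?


A spool. The overall height is 330 mm.

Three coaxial cylinders, large–small–large — a spool. Two 19 mm flanges and a 292 mm core give 19 + 292 + 19 = 330 mm.


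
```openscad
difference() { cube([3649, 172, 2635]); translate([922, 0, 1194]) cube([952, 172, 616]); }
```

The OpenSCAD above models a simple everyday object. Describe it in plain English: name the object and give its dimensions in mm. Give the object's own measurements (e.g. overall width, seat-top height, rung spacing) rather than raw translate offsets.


A wall 3649 mm long (x), 172 mm thick (y), 2635 mm tall, with a rectangular window opening cut through it. The opening is 952 mm wide and 616 mm tall; its sill is at z = 1194 mm and its near (−x) edge is 922 mm from the wall's −x end. The opening passes through the full wall thickness.


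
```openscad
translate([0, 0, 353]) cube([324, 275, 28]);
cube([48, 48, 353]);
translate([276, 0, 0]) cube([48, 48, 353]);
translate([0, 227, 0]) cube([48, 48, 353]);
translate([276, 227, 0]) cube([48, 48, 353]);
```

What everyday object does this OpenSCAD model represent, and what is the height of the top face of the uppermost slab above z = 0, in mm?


A stool. The seat height is 381 mm.

A 324×275×28 slab at z = 353 on four corner posts — a stool. The seat top is 353 + 28 = 381 mm.


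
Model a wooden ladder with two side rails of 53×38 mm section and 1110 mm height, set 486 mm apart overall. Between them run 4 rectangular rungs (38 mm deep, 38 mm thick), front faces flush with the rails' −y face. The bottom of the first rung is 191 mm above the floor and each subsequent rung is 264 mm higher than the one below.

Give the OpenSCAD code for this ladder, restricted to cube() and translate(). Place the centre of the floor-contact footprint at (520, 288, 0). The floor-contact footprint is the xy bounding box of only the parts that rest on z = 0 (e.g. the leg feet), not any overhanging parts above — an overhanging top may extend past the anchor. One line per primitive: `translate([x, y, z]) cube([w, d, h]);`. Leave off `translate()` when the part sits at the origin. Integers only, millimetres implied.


// rung span = 486 - 2*53 = 380
// rung[k] z = 191 + k*264
translate([277, 269, 0]) cube([53, 38, 1110]);
translate([710, 269, 0]) cube([53, 38, 1110]);
translate([330, 269, 191]) cube([380, 38, 38]);
translate([330, 269, 455]) cube([380, 38, 38]);
translate([330, 269, 719]) cube([380, 38, 38]);
translate([330, 269, 983]) cube([380, 38, 38]);


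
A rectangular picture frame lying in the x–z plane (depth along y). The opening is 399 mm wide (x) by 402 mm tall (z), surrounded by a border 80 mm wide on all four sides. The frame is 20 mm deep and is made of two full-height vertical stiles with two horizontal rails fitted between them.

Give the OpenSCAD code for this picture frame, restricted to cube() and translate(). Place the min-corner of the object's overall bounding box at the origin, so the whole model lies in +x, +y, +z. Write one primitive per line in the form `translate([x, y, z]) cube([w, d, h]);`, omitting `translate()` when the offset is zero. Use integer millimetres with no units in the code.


cube([80, 20, 562]);
translate([479, 0, 0]) cube([80, 20, 562]);
translate([80, 0, 0]) cube([399, 20, 80]);
translate([80, 0, 482]) cube([399, 20, 80]);


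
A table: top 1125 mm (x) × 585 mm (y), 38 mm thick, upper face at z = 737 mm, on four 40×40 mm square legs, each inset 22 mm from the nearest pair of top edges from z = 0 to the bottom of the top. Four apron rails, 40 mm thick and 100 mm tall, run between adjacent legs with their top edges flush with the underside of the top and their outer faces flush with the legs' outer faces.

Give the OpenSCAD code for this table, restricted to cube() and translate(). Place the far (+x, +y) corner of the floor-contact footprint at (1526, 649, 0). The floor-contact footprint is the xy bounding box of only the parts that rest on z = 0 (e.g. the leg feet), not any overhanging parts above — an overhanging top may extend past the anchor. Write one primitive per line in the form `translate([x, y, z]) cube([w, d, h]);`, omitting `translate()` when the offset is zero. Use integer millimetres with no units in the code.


translate([423, 86, 699]) cube([1125, 585, 38]);
translate([445, 108, 0]) cube([40, 40, 699]);
translate([1486, 108, 0]) cube([40, 40, 699]);
translate([445, 609, 0]) cube([40, 40, 699]);
translate([1486, 609, 0]) cube([40, 40, 699]);
translate([485, 108, 599]) cube([1001, 40, 100]);
translate([485, 609, 599]) cube([1001, 40, 100]);
translate([445, 148, 599]) cube([40, 461, 100]);
translate([1486, 148, 599]) cube([40, 461, 100]);


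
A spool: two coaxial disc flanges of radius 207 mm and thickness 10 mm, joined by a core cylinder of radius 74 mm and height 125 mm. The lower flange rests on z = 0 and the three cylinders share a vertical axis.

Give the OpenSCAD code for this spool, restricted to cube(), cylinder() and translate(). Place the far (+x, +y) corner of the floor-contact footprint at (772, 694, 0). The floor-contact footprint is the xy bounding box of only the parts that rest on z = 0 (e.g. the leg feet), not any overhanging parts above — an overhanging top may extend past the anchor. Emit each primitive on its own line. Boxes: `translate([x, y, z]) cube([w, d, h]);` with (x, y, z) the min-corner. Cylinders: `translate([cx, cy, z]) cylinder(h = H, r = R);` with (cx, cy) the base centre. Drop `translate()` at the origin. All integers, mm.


translate([565, 487, 0]) cylinder(h = 10, r = 207);
translate([565, 487, 10]) cylinder(h = 125, r = 74);
translate([565, 487, 135]) cylinder(h = 10, r = 207);


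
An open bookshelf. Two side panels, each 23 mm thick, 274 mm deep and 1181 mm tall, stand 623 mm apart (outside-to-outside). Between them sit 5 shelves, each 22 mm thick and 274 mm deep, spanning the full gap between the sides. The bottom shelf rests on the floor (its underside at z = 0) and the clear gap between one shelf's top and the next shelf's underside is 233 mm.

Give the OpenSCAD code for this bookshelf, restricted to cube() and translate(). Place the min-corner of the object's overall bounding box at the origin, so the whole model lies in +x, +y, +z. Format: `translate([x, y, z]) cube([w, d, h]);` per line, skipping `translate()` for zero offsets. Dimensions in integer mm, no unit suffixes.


cube([23, 274, 1181]);
translate([600, 0, 0]) cube([23, 274, 1181]);
translate([23, 0, 0]) cube([577, 274, 22]);
translate([23, 0, 255]) cube([577, 274, 22]);
translate([23, 0, 510]) cube([577, 274, 22]);
translate([23, 0, 765]) cube([577, 274, 22]);
translate([23, 0, 1020]) cube([577, 274, 22]);


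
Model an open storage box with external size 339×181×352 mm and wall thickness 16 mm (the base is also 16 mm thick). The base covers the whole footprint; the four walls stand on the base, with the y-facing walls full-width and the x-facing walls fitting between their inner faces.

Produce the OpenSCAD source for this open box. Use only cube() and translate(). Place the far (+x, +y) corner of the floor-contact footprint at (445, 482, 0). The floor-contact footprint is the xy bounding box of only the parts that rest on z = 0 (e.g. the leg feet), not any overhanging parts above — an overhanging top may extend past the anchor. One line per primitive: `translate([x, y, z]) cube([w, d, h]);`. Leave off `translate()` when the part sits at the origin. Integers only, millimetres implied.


translate([106, 301, 0]) cube([339, 181, 16]);
translate([106, 301, 16]) cube([339, 16, 336]);
translate([106, 466, 16]) cube([339, 16, 336]);
translate([106, 317, 16]) cube([16, 149, 336]);
translate([429, 317, 16]) cube([16, 149, 336]);


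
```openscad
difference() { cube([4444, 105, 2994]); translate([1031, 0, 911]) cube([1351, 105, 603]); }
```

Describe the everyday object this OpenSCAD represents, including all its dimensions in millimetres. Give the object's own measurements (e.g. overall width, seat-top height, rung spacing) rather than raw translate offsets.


A wall 4444 mm long (x), 105 mm thick (y), 2994 mm tall, with a rectangular window opening cut through it. The opening is 1351 mm wide and 603 mm tall; its sill is at z = 911 mm and its near (−x) edge is 1031 mm from the wall's −x end. The opening passes through the full wall thickness.


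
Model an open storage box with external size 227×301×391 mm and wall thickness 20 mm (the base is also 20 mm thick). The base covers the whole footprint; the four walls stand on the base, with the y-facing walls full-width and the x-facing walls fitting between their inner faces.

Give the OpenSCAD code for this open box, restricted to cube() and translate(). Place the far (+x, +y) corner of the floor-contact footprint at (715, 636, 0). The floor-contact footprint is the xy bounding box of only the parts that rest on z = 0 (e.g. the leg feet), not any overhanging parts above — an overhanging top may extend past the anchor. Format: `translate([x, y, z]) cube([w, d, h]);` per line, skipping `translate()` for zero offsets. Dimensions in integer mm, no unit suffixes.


translate([488, 335, 0]) cube([227, 301, 20]);
translate([488, 335, 20]) cube([227, 20, 371]);
translate([488, 616, 20]) cube([227, 20, 371]);
translate([488, 355, 20]) cube([20, 261, 371]);
translate([695, 355, 20]) cube([20, 261, 371]);


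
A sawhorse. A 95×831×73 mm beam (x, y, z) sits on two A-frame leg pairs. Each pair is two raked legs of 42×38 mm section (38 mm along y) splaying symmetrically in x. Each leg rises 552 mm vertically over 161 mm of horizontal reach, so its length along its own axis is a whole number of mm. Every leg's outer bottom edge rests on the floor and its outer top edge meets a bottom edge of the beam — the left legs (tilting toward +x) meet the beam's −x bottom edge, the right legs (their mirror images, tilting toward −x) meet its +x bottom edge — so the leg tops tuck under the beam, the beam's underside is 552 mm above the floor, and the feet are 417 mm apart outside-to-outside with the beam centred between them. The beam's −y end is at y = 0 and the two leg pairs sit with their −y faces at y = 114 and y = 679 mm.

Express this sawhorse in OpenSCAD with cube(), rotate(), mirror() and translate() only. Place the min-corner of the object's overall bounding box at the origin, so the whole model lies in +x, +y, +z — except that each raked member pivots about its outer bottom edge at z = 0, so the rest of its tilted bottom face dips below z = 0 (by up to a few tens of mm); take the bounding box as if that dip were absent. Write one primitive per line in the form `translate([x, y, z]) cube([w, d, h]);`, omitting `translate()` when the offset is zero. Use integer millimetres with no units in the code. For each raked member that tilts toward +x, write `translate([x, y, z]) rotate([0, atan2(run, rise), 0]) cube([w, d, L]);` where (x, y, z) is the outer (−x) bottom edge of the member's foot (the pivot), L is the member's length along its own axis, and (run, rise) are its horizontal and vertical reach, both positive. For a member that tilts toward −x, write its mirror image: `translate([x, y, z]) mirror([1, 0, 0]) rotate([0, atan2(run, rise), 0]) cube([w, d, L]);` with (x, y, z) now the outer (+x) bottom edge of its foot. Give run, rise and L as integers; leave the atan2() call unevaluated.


// leg length = √(161² + 552²) = 575
// right-leg outer foot x = 2·161 + 95 = 417
// beam min-corner = (161, 0, 552)
translate([161, 0, 552]) cube([95, 831, 73]);
translate([0, 114, 0]) rotate([0, atan2(161, 552), 0]) cube([42, 38, 575]);
translate([417, 114, 0]) mirror([1, 0, 0]) rotate([0, atan2(161, 552), 0]) cube([42, 38, 575]);
translate([0, 679, 0]) rotate([0, atan2(161, 552), 0]) cube([42, 38, 575]);
translate([417, 679, 0]) mirror([1, 0, 0]) rotate([0, atan2(161, 552), 0]) cube([42, 38, 575]);


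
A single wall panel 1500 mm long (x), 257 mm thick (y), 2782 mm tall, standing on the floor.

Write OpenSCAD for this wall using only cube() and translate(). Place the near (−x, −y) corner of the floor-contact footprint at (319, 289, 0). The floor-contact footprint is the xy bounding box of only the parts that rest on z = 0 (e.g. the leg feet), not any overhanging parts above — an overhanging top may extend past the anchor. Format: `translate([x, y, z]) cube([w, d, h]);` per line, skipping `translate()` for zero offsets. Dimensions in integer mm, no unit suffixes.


translate([319, 289, 0]) cube([1500, 257, 2782]);


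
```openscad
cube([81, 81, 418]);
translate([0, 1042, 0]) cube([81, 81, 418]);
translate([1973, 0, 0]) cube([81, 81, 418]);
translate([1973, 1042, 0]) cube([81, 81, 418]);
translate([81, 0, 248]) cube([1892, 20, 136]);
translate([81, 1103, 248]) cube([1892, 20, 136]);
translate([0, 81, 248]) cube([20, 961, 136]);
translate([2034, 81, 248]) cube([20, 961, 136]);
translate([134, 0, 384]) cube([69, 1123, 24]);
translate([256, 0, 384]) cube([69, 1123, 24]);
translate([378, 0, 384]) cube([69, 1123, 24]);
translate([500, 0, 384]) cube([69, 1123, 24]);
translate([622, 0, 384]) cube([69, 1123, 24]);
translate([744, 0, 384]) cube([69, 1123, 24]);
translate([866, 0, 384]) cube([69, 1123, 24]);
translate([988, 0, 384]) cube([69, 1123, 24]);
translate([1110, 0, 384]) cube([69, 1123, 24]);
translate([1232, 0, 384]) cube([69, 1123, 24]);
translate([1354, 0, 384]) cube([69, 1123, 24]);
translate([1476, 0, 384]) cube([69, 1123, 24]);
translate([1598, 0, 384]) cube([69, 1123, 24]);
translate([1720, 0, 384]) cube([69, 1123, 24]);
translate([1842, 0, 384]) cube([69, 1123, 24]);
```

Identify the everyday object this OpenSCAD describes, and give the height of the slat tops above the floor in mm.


A bed frame. The slat-top height is 408 mm.

Four posts, four rails, and a row of slats — a bed frame. Slats sit on the rails at z = 248 + 136 = 384; with slat thickness 24, the top is 408 mm.


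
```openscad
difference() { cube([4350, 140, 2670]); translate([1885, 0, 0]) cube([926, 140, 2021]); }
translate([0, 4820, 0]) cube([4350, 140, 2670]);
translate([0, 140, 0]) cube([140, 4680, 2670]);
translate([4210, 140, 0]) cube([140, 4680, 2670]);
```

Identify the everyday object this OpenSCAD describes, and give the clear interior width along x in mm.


A single room. The interior width is 4070 mm.

Four walls enclosing a rectangle with a door in the front wall — a room. Outside width 4350 minus two 140 mm walls gives 4070 mm.


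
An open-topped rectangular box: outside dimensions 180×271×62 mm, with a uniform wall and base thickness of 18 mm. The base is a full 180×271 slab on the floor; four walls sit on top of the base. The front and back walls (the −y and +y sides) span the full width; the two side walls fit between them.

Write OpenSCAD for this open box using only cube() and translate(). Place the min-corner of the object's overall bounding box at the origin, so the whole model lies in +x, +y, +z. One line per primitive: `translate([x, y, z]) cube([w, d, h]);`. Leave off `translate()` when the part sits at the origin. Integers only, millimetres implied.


cube([180, 271, 18]);
translate([0, 0, 18]) cube([180, 18, 44]);
translate([0, 253, 18]) cube([180, 18, 44]);
translate([0, 18, 18]) cube([18, 235, 44]);
translate([162, 18, 18]) cube([18, 235, 44]);


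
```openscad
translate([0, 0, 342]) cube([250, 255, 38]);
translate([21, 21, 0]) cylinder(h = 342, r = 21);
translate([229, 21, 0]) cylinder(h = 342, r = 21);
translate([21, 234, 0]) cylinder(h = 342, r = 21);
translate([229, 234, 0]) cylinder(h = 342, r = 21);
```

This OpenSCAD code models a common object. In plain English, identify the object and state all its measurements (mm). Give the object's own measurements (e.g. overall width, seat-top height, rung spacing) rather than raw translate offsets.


A simple wooden stool: a rectangular seat 250 mm (x) by 255 mm (y), 38 mm thick, top face at z = 380 mm, on four round legs, each 42 mm in diameter. The legs rest on z = 0, each leg's axis is inset half a diameter from the nearest pair of seat edges (so the leg's bounding box is flush with the corner).


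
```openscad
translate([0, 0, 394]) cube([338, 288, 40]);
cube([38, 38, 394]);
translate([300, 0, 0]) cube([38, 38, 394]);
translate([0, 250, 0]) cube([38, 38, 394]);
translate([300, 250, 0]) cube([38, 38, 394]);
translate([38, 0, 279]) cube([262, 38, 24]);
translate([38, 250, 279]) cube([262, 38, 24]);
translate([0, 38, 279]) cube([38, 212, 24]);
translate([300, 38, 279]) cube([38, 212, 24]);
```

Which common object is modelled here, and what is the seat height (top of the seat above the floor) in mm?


A stool. The seat height is 434 mm.

A 338×288×40 slab at z = 394 on four corner posts — a stool. The seat top is 394 + 40 = 434 mm.


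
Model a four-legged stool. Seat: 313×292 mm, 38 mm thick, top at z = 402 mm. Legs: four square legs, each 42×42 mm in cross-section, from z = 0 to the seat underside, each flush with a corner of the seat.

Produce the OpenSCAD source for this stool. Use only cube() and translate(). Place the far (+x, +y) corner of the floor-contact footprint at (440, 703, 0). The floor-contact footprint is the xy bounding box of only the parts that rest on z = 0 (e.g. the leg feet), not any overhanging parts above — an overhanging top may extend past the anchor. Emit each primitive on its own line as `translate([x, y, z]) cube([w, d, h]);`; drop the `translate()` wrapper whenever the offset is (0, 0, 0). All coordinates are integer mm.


// leg_h = 402 - 38 = 364
translate([127, 411, 364]) cube([313, 292, 38]);
translate([127, 411, 0]) cube([42, 42, 364]);
translate([398, 411, 0]) cube([42, 42, 364]);
translate([127, 661, 0]) cube([42, 42, 364]);
translate([398, 661, 0]) cube([42, 42, 364]);


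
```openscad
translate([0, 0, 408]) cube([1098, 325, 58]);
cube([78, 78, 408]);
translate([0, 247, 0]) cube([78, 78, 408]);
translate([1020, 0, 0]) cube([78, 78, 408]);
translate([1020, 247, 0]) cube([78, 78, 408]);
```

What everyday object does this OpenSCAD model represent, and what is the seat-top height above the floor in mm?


A bench. The seat-top height is 466 mm.

A long slab on four corner posts — a bench. The slab sits at z = 408 with thickness 58, so the top is 408 + 58 = 466 mm.


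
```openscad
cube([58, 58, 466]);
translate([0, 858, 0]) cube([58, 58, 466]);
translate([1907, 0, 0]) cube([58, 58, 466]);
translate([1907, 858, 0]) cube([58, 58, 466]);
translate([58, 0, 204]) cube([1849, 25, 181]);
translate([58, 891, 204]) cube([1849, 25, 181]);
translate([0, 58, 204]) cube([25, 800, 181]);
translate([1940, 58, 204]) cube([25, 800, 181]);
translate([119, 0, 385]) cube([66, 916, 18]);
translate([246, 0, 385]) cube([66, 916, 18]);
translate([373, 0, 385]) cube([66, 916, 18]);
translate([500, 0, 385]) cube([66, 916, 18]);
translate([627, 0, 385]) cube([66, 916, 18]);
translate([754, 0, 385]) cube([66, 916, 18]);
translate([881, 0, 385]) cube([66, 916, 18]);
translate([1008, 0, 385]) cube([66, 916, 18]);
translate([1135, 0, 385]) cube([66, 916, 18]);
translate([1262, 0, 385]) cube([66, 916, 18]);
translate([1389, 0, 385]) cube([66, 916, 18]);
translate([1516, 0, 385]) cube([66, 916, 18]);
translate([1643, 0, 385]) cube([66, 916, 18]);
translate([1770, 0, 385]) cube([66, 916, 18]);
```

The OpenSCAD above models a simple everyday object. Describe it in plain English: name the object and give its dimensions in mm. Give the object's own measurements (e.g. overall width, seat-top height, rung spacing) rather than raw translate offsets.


A bed frame 1965 mm long (x) by 916 mm wide (y). Four 58×58 mm corner posts, 466 mm tall, at the corners of the footprint. Four rails of 25 mm thickness and 181 mm height run between adjacent posts with their undersides at z = 204 mm, their outer faces flush with the outside of the frame (the two x-running rails run between the posts' inner faces; the two y-running rails run between the posts' inner faces). 14 slats, each 66 mm wide (x) and 18 mm thick, lie across the top of the two x-running rails, running the full 916 mm width of the frame in y; along x they sit between the end posts with a 61 mm gap after the −x posts and between neighbouring slats, leaving 71 mm before the +x posts.


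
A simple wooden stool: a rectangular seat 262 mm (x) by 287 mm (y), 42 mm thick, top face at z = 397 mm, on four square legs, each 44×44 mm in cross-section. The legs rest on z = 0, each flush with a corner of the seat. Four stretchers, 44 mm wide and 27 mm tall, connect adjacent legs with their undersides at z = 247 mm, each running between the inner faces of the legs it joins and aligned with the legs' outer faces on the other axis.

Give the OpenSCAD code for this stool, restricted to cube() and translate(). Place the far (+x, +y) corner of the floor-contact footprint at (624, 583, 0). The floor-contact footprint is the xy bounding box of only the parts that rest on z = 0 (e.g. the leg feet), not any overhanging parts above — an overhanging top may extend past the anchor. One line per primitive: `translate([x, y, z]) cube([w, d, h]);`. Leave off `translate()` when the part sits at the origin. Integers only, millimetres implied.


// leg_h = 397 - 42 = 355
// stretcher span = 262 - 2*44 = 174
translate([362, 296, 355]) cube([262, 287, 42]);
translate([362, 296, 0]) cube([44, 44, 355]);
translate([580, 296, 0]) cube([44, 44, 355]);
translate([362, 539, 0]) cube([44, 44, 355]);
translate([580, 539, 0]) cube([44, 44, 355]);
translate([406, 296, 247]) cube([174, 44, 27]);
translate([406, 539, 247]) cube([174, 44, 27]);
translate([362, 340, 247]) cube([44, 199, 27]);
translate([580, 340, 247]) cube([44, 199, 27]);


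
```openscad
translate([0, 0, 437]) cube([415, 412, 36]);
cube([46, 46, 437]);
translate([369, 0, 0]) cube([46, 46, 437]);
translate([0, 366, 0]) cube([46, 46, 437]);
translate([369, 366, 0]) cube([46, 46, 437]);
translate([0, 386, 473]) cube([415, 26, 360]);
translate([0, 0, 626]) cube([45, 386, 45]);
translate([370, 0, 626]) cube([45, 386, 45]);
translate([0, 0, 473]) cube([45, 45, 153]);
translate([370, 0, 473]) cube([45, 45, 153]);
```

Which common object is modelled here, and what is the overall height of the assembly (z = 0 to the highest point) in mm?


A chair. The overall height is 833 mm.

A slab on four corner posts with a tall panel at the back — a chair. The seat slab sits at z = 437 with thickness 36, and the 360 mm backrest starts at the seat top, so the overall height is 437 + 36 + 360 = 833 mm.


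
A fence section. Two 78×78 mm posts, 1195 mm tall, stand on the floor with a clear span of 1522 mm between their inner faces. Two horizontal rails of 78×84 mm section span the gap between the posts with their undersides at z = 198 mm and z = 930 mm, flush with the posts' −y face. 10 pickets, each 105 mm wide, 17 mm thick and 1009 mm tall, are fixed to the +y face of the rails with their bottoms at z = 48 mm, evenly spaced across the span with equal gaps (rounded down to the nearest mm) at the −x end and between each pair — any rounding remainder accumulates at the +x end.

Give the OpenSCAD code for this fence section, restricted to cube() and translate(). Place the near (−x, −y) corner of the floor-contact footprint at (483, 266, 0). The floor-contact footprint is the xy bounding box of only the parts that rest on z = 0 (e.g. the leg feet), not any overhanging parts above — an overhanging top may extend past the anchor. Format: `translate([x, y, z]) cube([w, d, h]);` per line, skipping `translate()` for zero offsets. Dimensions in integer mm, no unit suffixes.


translate([483, 266, 0]) cube([78, 78, 1195]);
translate([2083, 266, 0]) cube([78, 78, 1195]);
translate([561, 266, 198]) cube([1522, 78, 84]);
translate([561, 266, 930]) cube([1522, 78, 84]);
translate([603, 344, 48]) cube([105, 17, 1009]);
translate([750, 344, 48]) cube([105, 17, 1009]);
translate([897, 344, 48]) cube([105, 17, 1009]);
translate([1044, 344, 48]) cube([105, 17, 1009]);
translate([1191, 344, 48]) cube([105, 17, 1009]);
translate([1338, 344, 48]) cube([105, 17, 1009]);
translate([1485, 344, 48]) cube([105, 17, 1009]);
translate([1632, 344, 48]) cube([105, 17, 1009]);
translate([1779, 344, 48]) cube([105, 17, 1009]);
translate([1926, 344, 48]) cube([105, 17, 1009]);


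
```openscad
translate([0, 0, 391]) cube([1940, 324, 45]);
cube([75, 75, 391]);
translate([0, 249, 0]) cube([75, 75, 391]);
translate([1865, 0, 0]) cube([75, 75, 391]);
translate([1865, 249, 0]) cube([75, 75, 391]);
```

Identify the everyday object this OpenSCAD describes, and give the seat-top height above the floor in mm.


A bench. The seat-top height is 436 mm.

A long slab on four corner posts — a bench. The slab sits at z = 391 with thickness 45, so the top is 391 + 45 = 436 mm.


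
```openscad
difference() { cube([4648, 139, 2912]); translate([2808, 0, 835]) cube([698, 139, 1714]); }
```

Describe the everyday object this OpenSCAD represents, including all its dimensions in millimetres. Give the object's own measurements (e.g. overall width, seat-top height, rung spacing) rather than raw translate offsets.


A wall 4648 mm long (x), 139 mm thick (y), 2912 mm tall, with a rectangular window opening cut through it. The opening is 698 mm wide and 1714 mm tall; its sill is at z = 835 mm and its near (−x) edge is 2808 mm from the wall's −x end. The opening passes through the full wall thickness.


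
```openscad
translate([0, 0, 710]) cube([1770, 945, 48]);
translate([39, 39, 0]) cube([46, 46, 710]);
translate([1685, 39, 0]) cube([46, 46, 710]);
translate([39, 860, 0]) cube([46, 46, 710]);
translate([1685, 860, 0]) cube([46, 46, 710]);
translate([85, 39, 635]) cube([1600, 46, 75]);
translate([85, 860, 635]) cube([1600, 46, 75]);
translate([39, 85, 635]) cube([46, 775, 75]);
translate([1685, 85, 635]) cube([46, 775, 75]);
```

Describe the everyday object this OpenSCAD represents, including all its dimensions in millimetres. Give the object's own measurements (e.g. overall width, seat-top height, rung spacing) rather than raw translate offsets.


A rectangular dining table. The top is 1770×945×48 mm with its upper surface at z = 758 mm. It stands on four 46×46 mm square legs, each inset 39 mm from the nearest pair of top edges, running from the floor to the underside of the top. Four apron rails, 46 mm thick and 75 mm tall, run between adjacent legs with their top edges flush with the underside of the top and their outer faces flush with the legs' outer faces.


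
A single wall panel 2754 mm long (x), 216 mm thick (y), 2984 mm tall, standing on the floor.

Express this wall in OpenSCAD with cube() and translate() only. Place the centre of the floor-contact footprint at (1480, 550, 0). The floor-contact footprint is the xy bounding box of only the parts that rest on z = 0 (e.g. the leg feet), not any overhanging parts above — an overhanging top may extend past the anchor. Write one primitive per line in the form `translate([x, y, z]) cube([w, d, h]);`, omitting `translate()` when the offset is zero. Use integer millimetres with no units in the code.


translate([103, 442, 0]) cube([2754, 216, 2984]);


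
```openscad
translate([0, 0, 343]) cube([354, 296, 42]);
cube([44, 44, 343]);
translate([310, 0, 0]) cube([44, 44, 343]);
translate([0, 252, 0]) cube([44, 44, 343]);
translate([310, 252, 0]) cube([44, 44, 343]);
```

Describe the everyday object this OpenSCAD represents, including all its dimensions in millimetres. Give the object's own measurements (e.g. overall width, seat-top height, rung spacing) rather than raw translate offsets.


A simple wooden stool: a rectangular seat 354 mm (x) by 296 mm (y), 42 mm thick, top face at z = 385 mm, on four square legs, each 44×44 mm in cross-section. The legs rest on z = 0, each flush with a corner of the seat.


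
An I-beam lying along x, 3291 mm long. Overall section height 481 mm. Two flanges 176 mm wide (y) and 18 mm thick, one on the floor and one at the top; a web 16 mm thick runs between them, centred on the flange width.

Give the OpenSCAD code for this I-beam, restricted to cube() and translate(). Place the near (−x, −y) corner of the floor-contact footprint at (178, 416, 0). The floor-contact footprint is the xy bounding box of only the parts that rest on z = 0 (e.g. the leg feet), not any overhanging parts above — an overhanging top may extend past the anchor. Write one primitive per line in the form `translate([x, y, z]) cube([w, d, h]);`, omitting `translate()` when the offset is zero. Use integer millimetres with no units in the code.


translate([178, 416, 0]) cube([3291, 176, 18]);
translate([178, 496, 18]) cube([3291, 16, 445]);
translate([178, 416, 463]) cube([3291, 176, 18]);


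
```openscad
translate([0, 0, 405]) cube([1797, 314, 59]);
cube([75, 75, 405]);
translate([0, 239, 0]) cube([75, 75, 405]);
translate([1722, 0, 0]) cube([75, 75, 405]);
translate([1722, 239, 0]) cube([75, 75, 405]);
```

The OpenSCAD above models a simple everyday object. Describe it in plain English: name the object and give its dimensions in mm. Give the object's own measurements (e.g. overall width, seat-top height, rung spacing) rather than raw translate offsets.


A bench: a 1797×314 mm seat slab, 59 mm thick, top at z = 464 mm, on four 75×75 mm square legs flush with the seat corners and standing on z = 0.


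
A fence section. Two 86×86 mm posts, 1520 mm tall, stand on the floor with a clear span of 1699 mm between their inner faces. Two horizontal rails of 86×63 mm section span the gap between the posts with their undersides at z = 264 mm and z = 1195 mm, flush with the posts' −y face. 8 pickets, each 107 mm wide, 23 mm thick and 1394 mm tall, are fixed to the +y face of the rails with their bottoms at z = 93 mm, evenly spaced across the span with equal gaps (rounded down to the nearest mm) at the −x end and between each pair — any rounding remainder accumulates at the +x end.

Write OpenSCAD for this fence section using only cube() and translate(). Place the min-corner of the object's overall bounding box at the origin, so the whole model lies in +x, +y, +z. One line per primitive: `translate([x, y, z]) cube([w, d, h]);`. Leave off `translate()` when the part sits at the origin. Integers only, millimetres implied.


cube([86, 86, 1520]);
translate([1785, 0, 0]) cube([86, 86, 1520]);
translate([86, 0, 264]) cube([1699, 86, 63]);
translate([86, 0, 1195]) cube([1699, 86, 63]);
translate([179, 86, 93]) cube([107, 23, 1394]);
translate([379, 86, 93]) cube([107, 23, 1394]);
translate([579, 86, 93]) cube([107, 23, 1394]);
translate([779, 86, 93]) cube([107, 23, 1394]);
translate([979, 86, 93]) cube([107, 23, 1394]);
translate([1179, 86, 93]) cube([107, 23, 1394]);
translate([1379, 86, 93]) cube([107, 23, 1394]);
translate([1579, 86, 93]) cube([107, 23, 1394]);


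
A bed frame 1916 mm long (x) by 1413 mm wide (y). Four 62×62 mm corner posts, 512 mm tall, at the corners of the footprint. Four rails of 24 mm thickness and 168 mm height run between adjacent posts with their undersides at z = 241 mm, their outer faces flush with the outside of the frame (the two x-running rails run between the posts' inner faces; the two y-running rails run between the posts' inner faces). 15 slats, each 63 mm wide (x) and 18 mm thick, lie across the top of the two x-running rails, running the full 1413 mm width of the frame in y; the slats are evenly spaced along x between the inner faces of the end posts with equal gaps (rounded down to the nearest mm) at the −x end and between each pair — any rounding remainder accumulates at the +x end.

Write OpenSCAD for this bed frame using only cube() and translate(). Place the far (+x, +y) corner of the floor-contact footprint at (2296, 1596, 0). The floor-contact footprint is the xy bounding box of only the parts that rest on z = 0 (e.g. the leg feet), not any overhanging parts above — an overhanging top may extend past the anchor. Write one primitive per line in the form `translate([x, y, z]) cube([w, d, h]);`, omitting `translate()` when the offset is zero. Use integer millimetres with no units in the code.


// slat z = rail_z + rail_h = 241 + 168 = 409
// slat gap = ⌊(1792 − 15·63) / 16⌋ = 52
translate([380, 183, 0]) cube([62, 62, 512]);
translate([380, 1534, 0]) cube([62, 62, 512]);
translate([2234, 183, 0]) cube([62, 62, 512]);
translate([2234, 1534, 0]) cube([62, 62, 512]);
translate([442, 183, 241]) cube([1792, 24, 168]);
translate([442, 1572, 241]) cube([1792, 24, 168]);
translate([380, 245, 241]) cube([24, 1289, 168]);
translate([2272, 245, 241]) cube([24, 1289, 168]);
translate([494, 183, 409]) cube([63, 1413, 18]);
translate([609, 183, 409]) cube([63, 1413, 18]);
translate([724, 183, 409]) cube([63, 1413, 18]);
translate([839, 183, 409]) cube([63, 1413, 18]);
translate([954, 183, 409]) cube([63, 1413, 18]);
translate([1069, 183, 409]) cube([63, 1413, 18]);
translate([1184, 183, 409]) cube([63, 1413, 18]);
translate([1299, 183, 409]) cube([63, 1413, 18]);
translate([1414, 183, 409]) cube([63, 1413, 18]);
translate([1529, 183, 409]) cube([63, 1413, 18]);
translate([1644, 183, 409]) cube([63, 1413, 18]);
translate([1759, 183, 409]) cube([63, 1413, 18]);
translate([1874, 183, 409]) cube([63, 1413, 18]);
translate([1989, 183, 409]) cube([63, 1413, 18]);
translate([2104, 183, 409]) cube([63, 1413, 18]);


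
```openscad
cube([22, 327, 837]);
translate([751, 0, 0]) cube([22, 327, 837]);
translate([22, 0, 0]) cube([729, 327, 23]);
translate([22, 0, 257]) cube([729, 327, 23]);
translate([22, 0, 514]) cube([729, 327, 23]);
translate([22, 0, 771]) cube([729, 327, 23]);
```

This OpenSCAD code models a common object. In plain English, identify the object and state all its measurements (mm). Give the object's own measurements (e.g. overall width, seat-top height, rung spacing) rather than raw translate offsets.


An open bookshelf. Two side panels, each 22 mm thick, 327 mm deep and 837 mm tall, stand 773 mm apart (outside-to-outside). Between them sit 4 shelves, each 23 mm thick and 327 mm deep, spanning the full gap between the sides. The bottom shelf rests on the floor (its underside at z = 0) and the clear gap between one shelf's top and the next shelf's underside is 234 mm.


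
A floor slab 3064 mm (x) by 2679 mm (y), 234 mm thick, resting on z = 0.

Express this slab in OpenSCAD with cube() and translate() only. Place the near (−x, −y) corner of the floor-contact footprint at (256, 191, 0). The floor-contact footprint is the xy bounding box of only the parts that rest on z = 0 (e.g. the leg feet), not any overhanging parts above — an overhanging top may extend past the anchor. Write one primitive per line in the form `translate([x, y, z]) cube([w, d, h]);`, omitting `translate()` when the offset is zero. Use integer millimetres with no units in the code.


translate([256, 191, 0]) cube([3064, 2679, 234]);


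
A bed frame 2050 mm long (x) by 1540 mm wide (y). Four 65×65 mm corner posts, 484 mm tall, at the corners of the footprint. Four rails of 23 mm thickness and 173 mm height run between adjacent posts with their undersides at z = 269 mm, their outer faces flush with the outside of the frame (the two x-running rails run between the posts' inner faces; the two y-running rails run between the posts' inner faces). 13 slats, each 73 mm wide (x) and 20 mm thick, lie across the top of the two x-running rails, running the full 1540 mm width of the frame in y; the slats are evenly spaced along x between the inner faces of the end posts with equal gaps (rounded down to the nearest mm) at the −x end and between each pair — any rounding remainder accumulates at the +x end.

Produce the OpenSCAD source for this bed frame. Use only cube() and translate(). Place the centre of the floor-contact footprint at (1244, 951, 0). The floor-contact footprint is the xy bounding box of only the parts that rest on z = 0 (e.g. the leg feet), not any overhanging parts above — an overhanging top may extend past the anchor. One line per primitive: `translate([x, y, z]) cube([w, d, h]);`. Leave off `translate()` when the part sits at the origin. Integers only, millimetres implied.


translate([219, 181, 0]) cube([65, 65, 484]);
translate([219, 1656, 0]) cube([65, 65, 484]);
translate([2204, 181, 0]) cube([65, 65, 484]);
translate([2204, 1656, 0]) cube([65, 65, 484]);
translate([284, 181, 269]) cube([1920, 23, 173]);
translate([284, 1698, 269]) cube([1920, 23, 173]);
translate([219, 246, 269]) cube([23, 1410, 173]);
translate([2246, 246, 269]) cube([23, 1410, 173]);
translate([353, 181, 442]) cube([73, 1540, 20]);
translate([495, 181, 442]) cube([73, 1540, 20]);
translate([637, 181, 442]) cube([73, 1540, 20]);
translate([779, 181, 442]) cube([73, 1540, 20]);
translate([921, 181, 442]) cube([73, 1540, 20]);
translate([1063, 181, 442]) cube([73, 1540, 20]);
translate([1205, 181, 442]) cube([73, 1540, 20]);
translate([1347, 181, 442]) cube([73, 1540, 20]);
translate([1489, 181, 442]) cube([73, 1540, 20]);
translate([1631, 181, 442]) cube([73, 1540, 20]);
translate([1773, 181, 442]) cube([73, 1540, 20]);
translate([1915, 181, 442]) cube([73, 1540, 20]);
translate([2057, 181, 442]) cube([73, 1540, 20]);
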